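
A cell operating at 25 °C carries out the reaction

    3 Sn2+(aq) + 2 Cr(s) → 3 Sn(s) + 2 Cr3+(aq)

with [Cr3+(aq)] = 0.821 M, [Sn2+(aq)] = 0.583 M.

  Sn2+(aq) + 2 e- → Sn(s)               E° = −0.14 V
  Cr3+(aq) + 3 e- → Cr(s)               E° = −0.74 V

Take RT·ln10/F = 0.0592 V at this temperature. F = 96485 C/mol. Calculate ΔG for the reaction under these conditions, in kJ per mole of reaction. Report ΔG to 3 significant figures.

The standard cell potential is −0.14 − (−0.74) = +0.60 V, with n = 6 electrons in the balanced equation.
Here Q = [Cr3+(aq)]^2 / [Sn2+(aq)]^3 = 3.4 (log Q = 0.532), giving E = +0.60 − (0.0592/6)·(0.532) = +0.5948 V.
Then ΔG = −nFE = −6 × 96485 × +0.5948 J/mol = −344 kJ/mol.

−344 kJ/mol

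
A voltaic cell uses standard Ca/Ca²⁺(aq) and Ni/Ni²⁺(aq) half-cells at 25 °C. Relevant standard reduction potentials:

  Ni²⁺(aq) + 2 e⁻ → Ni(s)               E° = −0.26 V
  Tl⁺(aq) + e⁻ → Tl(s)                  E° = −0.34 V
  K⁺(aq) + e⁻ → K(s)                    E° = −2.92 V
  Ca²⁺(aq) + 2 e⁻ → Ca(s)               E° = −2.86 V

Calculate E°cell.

+2.60 V

Of the two couples in this cell, the one with the more positive reduction potential is reduced at the cathode: here that is Ni²⁺/Ni (−0.26 V); Ca²⁺/Ca (−2.86 V) is the anode.
E°cell = E°(cathode) − E°(anode) = −0.26 − (−2.86) = +2.60 V.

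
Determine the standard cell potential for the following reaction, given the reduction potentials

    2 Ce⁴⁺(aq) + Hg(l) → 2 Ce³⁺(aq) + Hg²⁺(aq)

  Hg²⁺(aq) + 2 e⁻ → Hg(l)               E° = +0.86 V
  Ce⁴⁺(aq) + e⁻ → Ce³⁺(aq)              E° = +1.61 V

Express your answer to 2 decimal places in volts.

In the reaction as written, Ce⁴⁺(aq) is reduced (cathode) and Hg²⁺(aq) is produced by oxidation at the anode.
E°cell = E°(cathode) − E°(anode) = +1.61 − (+0.86) = +0.75 V.

+0.75 V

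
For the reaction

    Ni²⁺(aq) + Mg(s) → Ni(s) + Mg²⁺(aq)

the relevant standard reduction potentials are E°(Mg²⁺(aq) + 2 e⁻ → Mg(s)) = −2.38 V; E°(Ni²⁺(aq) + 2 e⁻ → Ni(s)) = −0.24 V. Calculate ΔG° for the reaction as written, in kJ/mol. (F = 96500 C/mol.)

In the reaction as written Ni²⁺(aq) is reduced, so the Ni²⁺/Ni couple is the cathode and Mg²⁺/Mg is the anode.
E°cell = −0.24 − (−2.38) = +2.14 V; balancing electrons gives n = 2.
ΔG° = −nFE°cell = −(2)(96500)(+2.14) J/mol = −413 kJ/mol.

−413 kJ/mol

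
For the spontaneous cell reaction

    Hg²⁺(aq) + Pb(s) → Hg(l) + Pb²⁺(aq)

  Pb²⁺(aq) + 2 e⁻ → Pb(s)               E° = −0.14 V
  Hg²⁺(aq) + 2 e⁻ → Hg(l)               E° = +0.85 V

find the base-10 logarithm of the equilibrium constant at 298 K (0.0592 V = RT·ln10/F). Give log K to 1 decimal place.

log K = 33.4

The Hg²⁺/Hg couple is reduced (cathode); E°cell = +0.85 − (−0.14) = +0.99 V with n = 2.
At equilibrium E = 0, so log K = nE°cell / 0.0592 = (2)(+0.99) / 0.0592 = 33.4.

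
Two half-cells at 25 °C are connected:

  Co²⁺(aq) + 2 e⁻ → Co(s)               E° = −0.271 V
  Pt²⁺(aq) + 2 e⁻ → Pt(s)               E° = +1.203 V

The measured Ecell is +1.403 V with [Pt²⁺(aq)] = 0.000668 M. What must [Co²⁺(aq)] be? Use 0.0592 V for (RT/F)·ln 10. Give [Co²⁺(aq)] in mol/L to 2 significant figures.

0.17 M

With Pt²⁺/Pt at the cathode and Co²⁺/Co at the anode, E°cell = +1.203 − (−0.271) = +1.474 V (n = 2).
From the Nernst equation, log Q = n(E° − E)/0.0592 = 2·(+1.474 − (+1.403))/0.0592 = 2.399.
Balancing electrons gives Pt²⁺(aq) + Co(s) → Pt(s) + Co²⁺(aq); thus Q = [Co²⁺(aq)] / [Pt²⁺(aq)].
Isolating [Co²⁺(aq)] in Q = 10^{2.399} yields log [Co²⁺(aq)] = −0.776, i.e. 0.17 M.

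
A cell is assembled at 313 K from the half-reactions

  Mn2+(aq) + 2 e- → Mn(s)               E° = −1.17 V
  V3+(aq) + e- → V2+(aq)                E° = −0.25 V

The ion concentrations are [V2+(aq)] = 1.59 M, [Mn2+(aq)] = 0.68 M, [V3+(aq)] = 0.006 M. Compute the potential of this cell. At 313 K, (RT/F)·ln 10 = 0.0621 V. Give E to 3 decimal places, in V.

The V³⁺/V²⁺ couple has the more positive E°, so it is the cathode; Mn²⁺/Mn is the anode.
E°cell = −0.25 − (−1.17) = +0.92 V, with n = 2 electrons transferred.
Balancing gives 2 V3+(aq) + Mn(s) → 2 V2+(aq) + Mn2+(aq); hence Q = ([V2+(aq)]^2·[Mn2+(aq)]) / [V3+(aq)]^2 = 4.78×10^4 (log Q = 4.679).
Applying E = E° − (RT ln10/nF)·log Q gives +0.92 − (0.0621/2)(4.679) = +0.775 V.

+0.775 V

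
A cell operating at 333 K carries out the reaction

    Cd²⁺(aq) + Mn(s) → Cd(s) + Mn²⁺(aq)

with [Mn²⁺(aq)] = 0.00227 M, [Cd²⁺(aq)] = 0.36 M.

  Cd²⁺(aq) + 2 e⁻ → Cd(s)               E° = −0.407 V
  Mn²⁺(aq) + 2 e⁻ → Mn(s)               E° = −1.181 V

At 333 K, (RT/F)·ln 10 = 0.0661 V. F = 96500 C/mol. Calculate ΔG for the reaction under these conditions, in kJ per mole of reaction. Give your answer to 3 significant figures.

−163 kJ/mol

The standard cell potential is −0.407 − (−1.181) = +0.774 V, with n = 2 electrons in the balanced equation.
The reaction quotient is [Mn²⁺(aq)] / [Cd²⁺(aq)] = 0.00631; by Nernst, E = +0.774 − (0.0661/2)(−2.200) = +0.8467 V.
ΔG = −nFE = −(2)(96500)(+0.8467) J/mol = −163 kJ/mol.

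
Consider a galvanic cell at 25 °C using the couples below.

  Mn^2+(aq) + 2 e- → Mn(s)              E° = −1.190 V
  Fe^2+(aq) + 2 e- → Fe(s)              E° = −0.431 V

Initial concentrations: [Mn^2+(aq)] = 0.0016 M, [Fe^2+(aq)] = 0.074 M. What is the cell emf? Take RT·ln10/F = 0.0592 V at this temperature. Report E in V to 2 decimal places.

The Fe²⁺/Fe couple has the more positive E°, so it is the cathode; Mn²⁺/Mn is the anode.
E°cell = −0.431 − (−1.190) = +0.759 V, with n = 2 electrons transferred.
For the overall reaction Fe^2+(aq) + Mn(s) → Fe(s) + Mn^2+(aq), Q = [Mn^2+(aq)] / [Fe^2+(aq)] = 0.0216, giving log Q = −1.665.
E = E° − (0.0592/n)·log Q = +0.759 − (0.0592/2)(−1.665) = +0.81 V.

+0.81 V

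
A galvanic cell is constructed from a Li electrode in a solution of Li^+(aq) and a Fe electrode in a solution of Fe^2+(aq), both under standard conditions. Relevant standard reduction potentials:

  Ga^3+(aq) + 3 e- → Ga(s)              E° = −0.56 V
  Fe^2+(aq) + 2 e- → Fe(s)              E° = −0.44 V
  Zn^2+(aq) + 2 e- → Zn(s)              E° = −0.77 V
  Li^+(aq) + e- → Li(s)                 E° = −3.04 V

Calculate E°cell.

+2.60 V

The Fe²⁺/Fe couple has the higher E°, so Fe ion is reduced (cathode) and Li is oxidized (anode).
E°cell = E°(cathode) − E°(anode) = −0.44 − (−3.04) = +2.60 V.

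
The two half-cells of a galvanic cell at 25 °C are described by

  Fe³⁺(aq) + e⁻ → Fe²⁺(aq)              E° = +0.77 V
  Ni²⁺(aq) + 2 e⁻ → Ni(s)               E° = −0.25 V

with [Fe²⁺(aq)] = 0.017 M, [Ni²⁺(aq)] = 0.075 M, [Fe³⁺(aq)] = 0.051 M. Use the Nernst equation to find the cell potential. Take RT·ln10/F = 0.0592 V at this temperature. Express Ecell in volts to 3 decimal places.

+1.082 V

Fe³⁺/Fe²⁺ is reduced (cathode, E° = +0.77 V) and Ni²⁺/Ni is oxidized (anode).
The standard potential is +0.77 − (−0.25) = +1.02 V and the balanced reaction transfers n = 2 electrons.
Balancing gives 2 Fe³⁺(aq) + Ni(s) → 2 Fe²⁺(aq) + Ni²⁺(aq); hence Q = ([Fe²⁺(aq)]^2·[Ni²⁺(aq)]) / [Fe³⁺(aq)]^2 = 0.00833 (log Q = −2.079).
E = E° − (0.0592/n)·log Q = +1.02 − (0.0592/2)(−2.079) = +1.082 V.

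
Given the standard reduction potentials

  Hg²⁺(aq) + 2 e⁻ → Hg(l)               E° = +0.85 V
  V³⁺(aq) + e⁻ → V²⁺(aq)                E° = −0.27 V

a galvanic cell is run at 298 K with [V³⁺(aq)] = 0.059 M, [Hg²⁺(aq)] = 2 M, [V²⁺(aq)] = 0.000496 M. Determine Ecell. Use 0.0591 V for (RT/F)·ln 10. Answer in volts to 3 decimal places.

Hg²⁺/Hg is reduced (cathode, E° = +0.85 V) and V³⁺/V²⁺ is oxidized (anode).
The standard potential is +0.85 − (−0.27) = +1.12 V and the balanced reaction transfers n = 2 electrons.
Balancing gives Hg²⁺(aq) + 2 V²⁺(aq) → Hg(l) + 2 V³⁺(aq); hence Q = [V³⁺(aq)]^2 / ([Hg²⁺(aq)]·[V²⁺(aq)]^2) = 7.07×10^3 (log Q = 3.850).
Applying E = E° − (RT ln10/nF)·log Q gives +1.12 − (0.0591/2)(3.850) = +1.006 V.

+1.006 V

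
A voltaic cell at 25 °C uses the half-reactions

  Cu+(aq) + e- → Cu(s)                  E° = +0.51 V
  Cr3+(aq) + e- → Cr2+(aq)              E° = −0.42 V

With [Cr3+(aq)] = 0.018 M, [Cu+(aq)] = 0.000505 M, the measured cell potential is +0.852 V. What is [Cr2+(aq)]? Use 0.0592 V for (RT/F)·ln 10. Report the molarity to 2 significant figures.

With Cu⁺/Cu at the cathode and Cr³⁺/Cr²⁺ at the anode, E°cell = +0.51 − (−0.42) = +0.93 V (n = 1).
Since E = E° − (0.0592/n)·log Q, log Q = n(E° − E)/0.0592 = 1.318.
For Cu+(aq) + Cr2+(aq) → Cu(s) + Cr3+(aq), the reaction quotient is Q = [Cr3+(aq)] / ([Cu+(aq)]·[Cr2+(aq)]).
Solving for the unknown gives log [Cr2+(aq)] = 0.234, so [Cr2+(aq)] ≈ 1.7 M.

1.7 M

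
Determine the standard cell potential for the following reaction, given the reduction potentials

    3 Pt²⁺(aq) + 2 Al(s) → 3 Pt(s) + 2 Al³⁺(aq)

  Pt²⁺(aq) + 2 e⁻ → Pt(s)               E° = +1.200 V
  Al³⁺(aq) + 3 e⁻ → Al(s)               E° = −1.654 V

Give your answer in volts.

+2.854 V

In the reaction as written, Pt²⁺(aq) is reduced (cathode) and Al³⁺(aq) is produced by oxidation at the anode.
E°cell = E°(cathode) − E°(anode) = +1.200 − (−1.654) = +2.854 V.
The positive value indicates the reaction is spontaneous as written.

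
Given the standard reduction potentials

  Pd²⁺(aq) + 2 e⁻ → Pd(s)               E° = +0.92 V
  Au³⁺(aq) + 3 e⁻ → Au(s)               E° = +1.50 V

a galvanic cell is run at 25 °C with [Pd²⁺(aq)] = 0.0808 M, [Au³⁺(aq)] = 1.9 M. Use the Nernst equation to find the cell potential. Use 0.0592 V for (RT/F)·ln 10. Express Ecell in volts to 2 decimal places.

Since E°(Au³⁺/Au) > E°(Pd²⁺/Pd), Au³⁺/Au serves as the cathode.
E°cell = +1.50 − (+0.92) = +0.58 V, with n = 6 electrons transferred.
For the overall reaction 2 Au³⁺(aq) + 3 Pd(s) → 2 Au(s) + 3 Pd²⁺(aq), Q = [Pd²⁺(aq)]^3 / [Au³⁺(aq)]^2 = 0.000146, giving log Q = −3.835.
By the Nernst equation, E = +0.58 − (0.0592/6)·(−3.835) = +0.62 V.

+0.62 V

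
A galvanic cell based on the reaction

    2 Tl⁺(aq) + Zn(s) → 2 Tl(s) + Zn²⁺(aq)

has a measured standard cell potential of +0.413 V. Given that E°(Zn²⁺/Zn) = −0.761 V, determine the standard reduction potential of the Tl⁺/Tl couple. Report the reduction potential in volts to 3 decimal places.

In the reaction as written the Tl⁺/Tl couple is reduced (cathode) and Zn²⁺/Zn is oxidized (anode), so E°cell = E°(Tl⁺/Tl) − E°(Zn²⁺/Zn).
E°(Tl⁺/Tl) = E°cell + E°(anode) = +0.413 + (−0.761) = −0.348 V.

−0.348 V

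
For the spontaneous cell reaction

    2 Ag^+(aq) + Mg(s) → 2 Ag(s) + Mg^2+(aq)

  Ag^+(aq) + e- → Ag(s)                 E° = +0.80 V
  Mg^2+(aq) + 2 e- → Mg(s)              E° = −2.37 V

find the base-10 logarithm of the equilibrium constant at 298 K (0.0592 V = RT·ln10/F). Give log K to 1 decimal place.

The Ag⁺/Ag couple is reduced (cathode); E°cell = +0.80 − (−2.37) = +3.17 V with n = 2.
At equilibrium E = 0, so log K = nE°cell / 0.0592 = (2)(+3.17) / 0.0592 = 107.1.

log K = 107.1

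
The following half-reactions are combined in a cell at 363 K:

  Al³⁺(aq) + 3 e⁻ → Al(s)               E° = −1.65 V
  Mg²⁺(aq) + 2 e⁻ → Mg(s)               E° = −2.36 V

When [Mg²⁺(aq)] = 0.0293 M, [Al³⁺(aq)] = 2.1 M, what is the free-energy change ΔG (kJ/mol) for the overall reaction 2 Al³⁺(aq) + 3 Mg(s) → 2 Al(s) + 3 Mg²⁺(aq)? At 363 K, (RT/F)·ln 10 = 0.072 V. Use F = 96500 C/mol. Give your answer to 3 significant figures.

−448 kJ/mol

With Al³⁺/Al reduced at the cathode, E°cell = −1.65 − (−2.36) = +0.71 V and n = 6.
Q = [Mg²⁺(aq)]^3 / [Al³⁺(aq)]^2 = 5.7×10^−6, so log Q = −5.244 and E = +0.71 − (0.072/6)(−5.244) = +0.7729 V.
Then ΔG = −nFE = −6 × 96500 × +0.7729 J/mol = −448 kJ/mol.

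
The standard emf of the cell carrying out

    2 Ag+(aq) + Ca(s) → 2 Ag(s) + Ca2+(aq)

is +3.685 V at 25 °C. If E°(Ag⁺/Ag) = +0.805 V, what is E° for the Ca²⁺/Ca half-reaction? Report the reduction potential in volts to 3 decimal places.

−2.880 V

In the reaction as written the Ag⁺/Ag couple is reduced (cathode) and Ca²⁺/Ca is oxidized (anode), so E°cell = E°(Ag⁺/Ag) − E°(Ca²⁺/Ca).
E°(Ca²⁺/Ca) = E°(cathode) − E°cell = +0.805 − (+3.685) = −2.880 V.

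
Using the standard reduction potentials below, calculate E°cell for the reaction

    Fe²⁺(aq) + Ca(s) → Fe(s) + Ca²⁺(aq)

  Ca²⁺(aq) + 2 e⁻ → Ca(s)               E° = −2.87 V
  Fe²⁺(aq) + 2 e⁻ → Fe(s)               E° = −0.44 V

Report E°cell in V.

Fe²⁺(aq) gains electrons, so the Fe²⁺/Fe couple is the cathode; the Ca²⁺/Ca couple is the anode.
E°cell = E°(cathode) − E°(anode) = −0.44 − (−2.87) = +2.43 V.
The positive value indicates the reaction is spontaneous as written.

+2.43 V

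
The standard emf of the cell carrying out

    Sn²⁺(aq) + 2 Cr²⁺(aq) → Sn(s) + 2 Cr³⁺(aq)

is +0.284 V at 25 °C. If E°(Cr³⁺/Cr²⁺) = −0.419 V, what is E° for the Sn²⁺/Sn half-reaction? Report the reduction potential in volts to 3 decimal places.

−0.135 V

In the reaction as written the Sn²⁺/Sn couple is reduced (cathode) and Cr³⁺/Cr²⁺ is oxidized (anode), so E°cell = E°(Sn²⁺/Sn) − E°(Cr³⁺/Cr²⁺).
E°(Sn²⁺/Sn) = E°cell + E°(anode) = +0.284 + (−0.419) = −0.135 V.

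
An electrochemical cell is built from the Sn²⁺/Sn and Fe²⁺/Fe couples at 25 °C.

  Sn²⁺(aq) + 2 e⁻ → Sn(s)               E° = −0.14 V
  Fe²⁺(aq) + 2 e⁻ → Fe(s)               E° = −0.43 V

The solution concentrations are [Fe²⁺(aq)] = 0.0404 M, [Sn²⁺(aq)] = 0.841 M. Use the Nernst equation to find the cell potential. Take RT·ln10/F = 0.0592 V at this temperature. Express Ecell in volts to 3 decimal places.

+0.329 V

Since E°(Sn²⁺/Sn) > E°(Fe²⁺/Fe), Sn²⁺/Sn serves as the cathode.
The standard potential is −0.14 − (−0.43) = +0.29 V and the balanced reaction transfers n = 2 electrons.
The balanced reaction is Sn²⁺(aq) + Fe(s) → Sn(s) + Fe²⁺(aq), so Q = [Fe²⁺(aq)] / [Sn²⁺(aq)] = 0.048 and log Q = −1.318.
Applying E = E° − (RT ln10/nF)·log Q gives +0.29 − (0.0592/2)(−1.318) = +0.329 V.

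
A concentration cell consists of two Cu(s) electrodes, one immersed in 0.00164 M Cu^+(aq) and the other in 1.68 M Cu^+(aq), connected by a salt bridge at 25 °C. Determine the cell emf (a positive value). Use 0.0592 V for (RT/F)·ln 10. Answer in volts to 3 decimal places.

For a concentration cell E°cell = 0, since both electrodes use the same couple.
The compartment with the higher Cu^+(aq) concentration (1.68 M) acts as the cathode; ions are reduced there and produced at the dilute (0.00164 M) anode.
With n = 1, Ecell = −(0.0592/1)·log([dilute]/[conc]) = −(0.0592/1)·log(0.00164/1.68) = +0.178 V.

0.178 V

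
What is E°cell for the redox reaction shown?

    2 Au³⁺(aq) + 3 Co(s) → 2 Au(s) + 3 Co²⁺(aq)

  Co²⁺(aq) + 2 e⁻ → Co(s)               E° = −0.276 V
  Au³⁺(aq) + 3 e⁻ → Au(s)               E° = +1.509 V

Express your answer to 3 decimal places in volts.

+1.785 V

Au³⁺(aq) gains electrons, so the Au³⁺/Au couple is the cathode; the Co²⁺/Co couple is the anode.
E°cell = E°(cathode) − E°(anode) = +1.509 − (−0.276) = +1.785 V.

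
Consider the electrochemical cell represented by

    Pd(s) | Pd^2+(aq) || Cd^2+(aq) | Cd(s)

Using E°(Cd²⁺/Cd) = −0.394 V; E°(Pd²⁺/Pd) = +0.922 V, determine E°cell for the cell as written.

−1.316 V

By convention the left-hand electrode in cell notation is the anode (oxidation) and the right-hand electrode is the cathode (reduction).
E°cell = E°(right) − E°(left) = −0.394 − (+0.922) = −1.316 V.
The negative sign shows that, as written, the cell would require an external voltage to drive the reaction.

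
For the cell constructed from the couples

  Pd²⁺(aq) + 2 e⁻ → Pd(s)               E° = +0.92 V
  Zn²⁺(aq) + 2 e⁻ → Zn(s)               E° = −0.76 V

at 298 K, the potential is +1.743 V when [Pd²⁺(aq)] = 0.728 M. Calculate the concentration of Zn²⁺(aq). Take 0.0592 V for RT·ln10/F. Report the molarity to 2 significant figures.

Pd²⁺/Pd is the cathode (higher E°); E°cell = +0.92 − (−0.76) = +1.68 V with n = 2.
From the Nernst equation, log Q = n(E° − E)/0.0592 = 2·(+1.68 − (+1.743))/0.0592 = −2.128.
The balanced reaction is Pd²⁺(aq) + Zn(s) → Pd(s) + Zn²⁺(aq), so Q = [Zn²⁺(aq)] / [Pd²⁺(aq)].
Solving for the unknown gives log [Zn²⁺(aq)] = −2.266, so [Zn²⁺(aq)] ≈ 0.0054 M.

0.0054 M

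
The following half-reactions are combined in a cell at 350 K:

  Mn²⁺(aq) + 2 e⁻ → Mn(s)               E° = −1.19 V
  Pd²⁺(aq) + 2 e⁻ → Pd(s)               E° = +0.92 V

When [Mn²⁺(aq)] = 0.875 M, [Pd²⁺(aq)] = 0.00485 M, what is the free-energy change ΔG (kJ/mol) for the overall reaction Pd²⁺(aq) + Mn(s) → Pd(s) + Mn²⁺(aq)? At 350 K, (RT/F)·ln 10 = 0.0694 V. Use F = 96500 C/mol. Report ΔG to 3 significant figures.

−392 kJ/mol

E°cell = +0.92 − (−1.19) = +2.11 V; the balanced reaction transfers n = 2 electrons.
Q = [Mn²⁺(aq)] / [Pd²⁺(aq)] = 180, so log Q = 2.256 and E = +2.11 − (0.0694/2)(2.256) = +2.0317 V.
Then ΔG = −nFE = −2 × 96500 × +2.0317 J/mol = −392 kJ/mol.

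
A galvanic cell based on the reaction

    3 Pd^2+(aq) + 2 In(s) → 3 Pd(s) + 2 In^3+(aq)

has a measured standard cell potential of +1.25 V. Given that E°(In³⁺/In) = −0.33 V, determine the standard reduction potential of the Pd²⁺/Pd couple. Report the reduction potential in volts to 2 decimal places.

In the reaction as written the Pd²⁺/Pd couple is reduced (cathode) and In³⁺/In is oxidized (anode), so E°cell = E°(Pd²⁺/Pd) − E°(In³⁺/In).
E°(Pd²⁺/Pd) = E°cell + E°(anode) = +1.25 + (−0.33) = +0.92 V.

+0.92 V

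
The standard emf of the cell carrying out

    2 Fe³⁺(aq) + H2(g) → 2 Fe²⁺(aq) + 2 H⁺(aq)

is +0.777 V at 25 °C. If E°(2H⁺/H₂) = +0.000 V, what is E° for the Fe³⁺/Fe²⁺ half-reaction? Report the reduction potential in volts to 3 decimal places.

In the reaction as written the Fe³⁺/Fe²⁺ couple is reduced (cathode) and 2H⁺/H₂ is oxidized (anode), so E°cell = E°(Fe³⁺/Fe²⁺) − E°(2H⁺/H₂).
E°(Fe³⁺/Fe²⁺) = E°cell + E°(anode) = +0.777 + (+0.000) = +0.777 V.

+0.777 V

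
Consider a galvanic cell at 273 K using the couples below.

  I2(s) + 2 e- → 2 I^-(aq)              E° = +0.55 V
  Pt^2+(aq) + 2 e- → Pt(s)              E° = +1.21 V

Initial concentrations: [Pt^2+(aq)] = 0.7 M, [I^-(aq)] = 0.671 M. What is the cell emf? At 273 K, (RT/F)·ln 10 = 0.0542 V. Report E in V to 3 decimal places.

The Pt²⁺/Pt couple has the more positive E°, so it is the cathode; I₂/I⁻ is the anode.
The standard potential is +1.21 − (+0.55) = +0.66 V and the balanced reaction transfers n = 2 electrons.
Balancing gives Pt^2+(aq) + 2 I^-(aq) → Pt(s) + I2(s); hence Q = 1 / ([Pt^2+(aq)]·[I^-(aq)]^2) = 3.17 (log Q = 0.501).
By the Nernst equation, E = +0.66 − (0.0542/2)·(0.501) = +0.646 V.

+0.646 V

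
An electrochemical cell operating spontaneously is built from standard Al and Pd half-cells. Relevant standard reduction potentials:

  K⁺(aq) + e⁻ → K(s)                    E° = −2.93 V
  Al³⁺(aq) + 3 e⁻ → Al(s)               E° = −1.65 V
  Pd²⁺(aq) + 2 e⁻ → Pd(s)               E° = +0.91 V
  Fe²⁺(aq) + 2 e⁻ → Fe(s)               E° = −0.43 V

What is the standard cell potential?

+2.56 V

The Pd²⁺/Pd couple has the higher E°, so Pd ion is reduced (cathode) and Al is oxidized (anode).
E°cell = E°(cathode) − E°(anode) = +0.91 − (−1.65) = +2.56 V.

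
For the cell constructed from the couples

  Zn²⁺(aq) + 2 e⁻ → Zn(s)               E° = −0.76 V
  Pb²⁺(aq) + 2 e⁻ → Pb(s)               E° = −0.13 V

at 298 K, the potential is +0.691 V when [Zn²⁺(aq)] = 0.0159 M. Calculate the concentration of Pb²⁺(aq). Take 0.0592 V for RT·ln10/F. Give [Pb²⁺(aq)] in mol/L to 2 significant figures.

With Pb²⁺/Pb at the cathode and Zn²⁺/Zn at the anode, E°cell = −0.13 − (−0.76) = +0.63 V (n = 2).
Rearranging E = E° − (0.0592/n)·log Q gives log Q = 2(+0.63 − (+0.691))/0.0592 = −2.061.
For Pb²⁺(aq) + Zn(s) → Pb(s) + Zn²⁺(aq), the reaction quotient is Q = [Zn²⁺(aq)] / [Pb²⁺(aq)].
Solving for the unknown gives log [Pb²⁺(aq)] = 0.262, so [Pb²⁺(aq)] ≈ 1.8 M.

1.8 M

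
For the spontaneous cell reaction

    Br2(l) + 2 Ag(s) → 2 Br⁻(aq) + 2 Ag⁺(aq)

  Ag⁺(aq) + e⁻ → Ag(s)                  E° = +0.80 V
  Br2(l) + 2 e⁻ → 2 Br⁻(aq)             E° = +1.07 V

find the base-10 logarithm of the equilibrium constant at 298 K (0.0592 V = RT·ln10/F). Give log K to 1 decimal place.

log K = 9.1

The Br₂/Br⁻ couple is reduced (cathode); E°cell = +1.07 − (+0.80) = +0.27 V with n = 2.
At equilibrium E = 0, so log K = nE°cell / 0.0592 = (2)(+0.27) / 0.0592 = 9.1.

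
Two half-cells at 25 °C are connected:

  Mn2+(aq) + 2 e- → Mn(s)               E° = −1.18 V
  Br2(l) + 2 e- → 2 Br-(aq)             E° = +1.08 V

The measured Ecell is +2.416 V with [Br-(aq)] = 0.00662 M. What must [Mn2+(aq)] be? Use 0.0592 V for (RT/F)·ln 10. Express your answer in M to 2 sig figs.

The Br₂/Br⁻ couple has the larger reduction potential, so it is the cathode: E°cell = +1.08 − (−1.18) = +2.26 V and n = 2.
Since E = E° − (0.0592/n)·log Q, log Q = n(E° − E)/0.0592 = −5.270.
The balanced reaction is Br2(l) + Mn(s) → 2 Br-(aq) + Mn2+(aq), so Q = [Br-(aq)]^2·[Mn2+(aq)].
Substituting the known concentrations and solving, log [Mn2+(aq)] = −0.912 and [Mn2+(aq)] = 0.12 M.

0.12 M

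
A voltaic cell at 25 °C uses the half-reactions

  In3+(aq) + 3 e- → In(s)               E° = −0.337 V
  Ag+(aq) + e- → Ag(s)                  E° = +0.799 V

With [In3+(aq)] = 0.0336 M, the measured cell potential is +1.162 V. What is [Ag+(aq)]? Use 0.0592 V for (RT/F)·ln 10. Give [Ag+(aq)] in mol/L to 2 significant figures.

Ag⁺/Ag is the cathode (higher E°); E°cell = +0.799 − (−0.337) = +1.136 V with n = 3.
Since E = E° − (0.0592/n)·log Q, log Q = n(E° − E)/0.0592 = −1.318.
The balanced reaction is 3 Ag+(aq) + In(s) → 3 Ag(s) + In3+(aq), so Q = [In3+(aq)] / [Ag+(aq)]^3.
Solving for the unknown gives log [Ag+(aq)] = −0.052, so [Ag+(aq)] ≈ 0.89 M.

0.89 M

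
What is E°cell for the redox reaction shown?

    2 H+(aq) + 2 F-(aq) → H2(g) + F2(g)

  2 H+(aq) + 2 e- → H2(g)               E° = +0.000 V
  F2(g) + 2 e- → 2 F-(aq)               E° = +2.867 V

−2.867 V

In the reaction as written, H+(aq) is reduced (cathode) and F2(g) is produced by oxidation at the anode.
E°cell = E°(cathode) − E°(anode) = +0.000 − (+2.867) = −2.867 V.
The negative E°cell means the reaction is non-spontaneous in the direction written.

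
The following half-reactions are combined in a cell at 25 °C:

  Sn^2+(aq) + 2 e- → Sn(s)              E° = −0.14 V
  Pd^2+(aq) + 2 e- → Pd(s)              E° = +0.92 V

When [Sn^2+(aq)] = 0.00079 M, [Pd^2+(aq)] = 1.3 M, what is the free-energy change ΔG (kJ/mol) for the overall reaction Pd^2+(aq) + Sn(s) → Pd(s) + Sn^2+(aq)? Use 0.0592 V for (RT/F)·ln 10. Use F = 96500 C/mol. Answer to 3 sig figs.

With Pd²⁺/Pd reduced at the cathode, E°cell = +0.92 − (−0.14) = +1.06 V and n = 2.
The reaction quotient is [Sn^2+(aq)] / [Pd^2+(aq)] = 0.000608; by Nernst, E = +1.06 − (0.0592/2)(−3.216) = +1.1552 V.
Then ΔG = −nFE = −2 × 96500 × +1.1552 J/mol = −223 kJ/mol.

−223 kJ/mol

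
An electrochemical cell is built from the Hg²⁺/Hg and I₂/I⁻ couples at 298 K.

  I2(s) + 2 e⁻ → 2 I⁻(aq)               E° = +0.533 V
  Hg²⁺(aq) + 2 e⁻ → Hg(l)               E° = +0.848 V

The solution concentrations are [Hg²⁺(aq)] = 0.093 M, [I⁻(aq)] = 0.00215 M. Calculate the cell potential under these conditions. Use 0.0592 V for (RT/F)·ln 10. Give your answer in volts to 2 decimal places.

+0.13 V

The Hg²⁺/Hg couple has the more positive E°, so it is the cathode; I₂/I⁻ is the anode.
The standard potential is +0.848 − (+0.533) = +0.315 V and the balanced reaction transfers n = 2 electrons.
For the overall reaction Hg²⁺(aq) + 2 I⁻(aq) → Hg(l) + I2(s), Q = 1 / ([Hg²⁺(aq)]·[I⁻(aq)]^2) = 2.33×10^6, giving log Q = 6.367.
E = E° − (0.0592/n)·log Q = +0.315 − (0.0592/2)(6.367) = +0.13 V.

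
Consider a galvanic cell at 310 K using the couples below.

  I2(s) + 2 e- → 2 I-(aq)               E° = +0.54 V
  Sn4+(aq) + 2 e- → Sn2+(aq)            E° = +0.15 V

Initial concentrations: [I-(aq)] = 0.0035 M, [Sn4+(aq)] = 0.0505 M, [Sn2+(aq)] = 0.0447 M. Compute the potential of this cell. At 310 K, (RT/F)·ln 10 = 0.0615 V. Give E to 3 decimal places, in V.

+0.539 V

The I₂/I⁻ couple has the more positive E°, so it is the cathode; Sn⁴⁺/Sn²⁺ is the anode.
The standard potential is +0.54 − (+0.15) = +0.39 V and the balanced reaction transfers n = 2 electrons.
The balanced reaction is I2(s) + Sn2+(aq) → 2 I-(aq) + Sn4+(aq), so Q = ([I-(aq)]^2·[Sn4+(aq)]) / [Sn2+(aq)] = 1.38×10^−5 and log Q = −4.859.
By the Nernst equation, E = +0.39 − (0.0615/2)·(−4.859) = +0.539 V.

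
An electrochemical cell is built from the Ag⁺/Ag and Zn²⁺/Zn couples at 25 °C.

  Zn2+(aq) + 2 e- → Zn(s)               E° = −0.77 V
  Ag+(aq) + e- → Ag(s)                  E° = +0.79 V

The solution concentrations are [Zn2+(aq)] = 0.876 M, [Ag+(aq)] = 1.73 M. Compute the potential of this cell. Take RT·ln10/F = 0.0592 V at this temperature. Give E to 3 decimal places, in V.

The Ag⁺/Ag couple has the more positive E°, so it is the cathode; Zn²⁺/Zn is the anode.
E°cell = +0.79 − (−0.77) = +1.56 V, with n = 2 electrons transferred.
For the overall reaction 2 Ag+(aq) + Zn(s) → 2 Ag(s) + Zn2+(aq), Q = [Zn2+(aq)] / [Ag+(aq)]^2 = 0.293, giving log Q = −0.534.
E = E° − (0.0592/n)·log Q = +1.56 − (0.0592/2)(−0.534) = +1.576 V.

+1.576 V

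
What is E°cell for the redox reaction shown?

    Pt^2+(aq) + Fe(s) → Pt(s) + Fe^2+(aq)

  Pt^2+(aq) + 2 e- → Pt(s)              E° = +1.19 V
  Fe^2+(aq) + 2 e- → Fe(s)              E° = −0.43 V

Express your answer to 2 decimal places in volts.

+1.62 V

Pt^2+(aq) gains electrons, so the Pt²⁺/Pt couple is the cathode; the Fe²⁺/Fe couple is the anode.
E°cell = E°(cathode) − E°(anode) = +1.19 − (−0.43) = +1.62 V.
The positive value indicates the reaction is spontaneous as written.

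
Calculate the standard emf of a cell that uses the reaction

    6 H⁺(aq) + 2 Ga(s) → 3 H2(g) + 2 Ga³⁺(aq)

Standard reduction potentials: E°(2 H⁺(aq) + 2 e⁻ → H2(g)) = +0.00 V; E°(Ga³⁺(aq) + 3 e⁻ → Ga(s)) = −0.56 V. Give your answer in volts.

+0.56 V

In the reaction as written, H⁺(aq) is reduced (cathode) and Ga³⁺(aq) is produced by oxidation at the anode.
E°cell = E°(cathode) − E°(anode) = +0.00 − (−0.56) = +0.56 V.
The positive value indicates the reaction is spontaneous as written.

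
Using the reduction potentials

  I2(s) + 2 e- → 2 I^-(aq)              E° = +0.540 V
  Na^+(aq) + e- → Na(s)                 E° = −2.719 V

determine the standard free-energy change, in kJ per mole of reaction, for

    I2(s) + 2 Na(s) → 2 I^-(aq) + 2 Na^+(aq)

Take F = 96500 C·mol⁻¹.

−629 kJ/mol

In the reaction as written I2(s) is reduced, so the I₂/I⁻ couple is the cathode and Na⁺/Na is the anode.
E°cell = +0.540 − (−2.719) = +3.259 V; balancing electrons gives n = 2.
ΔG° = −nFE°cell = −(2)(96500)(+3.259) J/mol = −629 kJ/mol.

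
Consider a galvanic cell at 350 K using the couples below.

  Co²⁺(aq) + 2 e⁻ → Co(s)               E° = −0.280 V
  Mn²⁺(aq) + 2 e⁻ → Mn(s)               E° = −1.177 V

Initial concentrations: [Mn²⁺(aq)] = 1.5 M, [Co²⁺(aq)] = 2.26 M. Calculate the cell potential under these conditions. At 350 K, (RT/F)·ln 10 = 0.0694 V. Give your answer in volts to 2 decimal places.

The Co²⁺/Co couple has the more positive E°, so it is the cathode; Mn²⁺/Mn is the anode.
The standard potential is −0.280 − (−1.177) = +0.897 V and the balanced reaction transfers n = 2 electrons.
The balanced reaction is Co²⁺(aq) + Mn(s) → Co(s) + Mn²⁺(aq), so Q = [Mn²⁺(aq)] / [Co²⁺(aq)] = 0.664 and log Q = −0.178.
E = E° − (0.0694/n)·log Q = +0.897 − (0.0694/2)(−0.178) = +0.90 V.

+0.90 V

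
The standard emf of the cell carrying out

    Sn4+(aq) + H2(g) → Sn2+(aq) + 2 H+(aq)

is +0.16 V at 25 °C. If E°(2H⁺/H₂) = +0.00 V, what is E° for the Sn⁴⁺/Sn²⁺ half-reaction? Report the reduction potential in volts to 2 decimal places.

In the reaction as written the Sn⁴⁺/Sn²⁺ couple is reduced (cathode) and 2H⁺/H₂ is oxidized (anode), so E°cell = E°(Sn⁴⁺/Sn²⁺) − E°(2H⁺/H₂).
E°(Sn⁴⁺/Sn²⁺) = E°cell + E°(anode) = +0.16 + (+0.00) = +0.16 V.

+0.16 V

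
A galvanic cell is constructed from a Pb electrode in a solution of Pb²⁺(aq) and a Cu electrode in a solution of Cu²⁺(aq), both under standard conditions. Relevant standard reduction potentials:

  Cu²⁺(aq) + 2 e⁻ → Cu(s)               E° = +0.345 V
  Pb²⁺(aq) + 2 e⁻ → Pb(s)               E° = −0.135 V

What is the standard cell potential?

Of the two couples in this cell, the one with the more positive reduction potential is reduced at the cathode: here that is Cu²⁺/Cu (+0.345 V); Pb²⁺/Pb (−0.135 V) is the anode.
E°cell = E°(cathode) − E°(anode) = +0.345 − (−0.135) = +0.480 V.

+0.480 V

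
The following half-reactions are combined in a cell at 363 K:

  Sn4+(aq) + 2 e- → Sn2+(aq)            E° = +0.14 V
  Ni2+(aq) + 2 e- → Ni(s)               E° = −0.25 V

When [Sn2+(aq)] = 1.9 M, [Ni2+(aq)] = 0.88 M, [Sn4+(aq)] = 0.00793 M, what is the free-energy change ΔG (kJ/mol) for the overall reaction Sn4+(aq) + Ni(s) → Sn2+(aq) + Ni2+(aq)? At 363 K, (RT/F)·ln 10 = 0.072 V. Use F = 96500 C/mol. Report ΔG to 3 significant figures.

E°cell = +0.14 − (−0.25) = +0.39 V; the balanced reaction transfers n = 2 electrons.
The reaction quotient is ([Sn2+(aq)]·[Ni2+(aq)]) / [Sn4+(aq)] = 211; by Nernst, E = +0.39 − (0.072/2)(2.324) = +0.3063 V.
ΔG = −nFE = −(2)(96500)(+0.3063) J/mol = −59.1 kJ/mol.

−59.1 kJ/mol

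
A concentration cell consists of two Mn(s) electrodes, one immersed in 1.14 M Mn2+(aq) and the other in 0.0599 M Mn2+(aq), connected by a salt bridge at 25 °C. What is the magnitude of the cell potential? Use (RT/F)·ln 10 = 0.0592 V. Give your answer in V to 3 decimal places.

For a concentration cell E°cell = 0, since both electrodes use the same couple.
The compartment with the higher Mn2+(aq) concentration (1.14 M) acts as the cathode; ions are reduced there and produced at the dilute (0.0599 M) anode.
With n = 2, Ecell = −(0.0592/2)·log([dilute]/[conc]) = −(0.0592/2)·log(0.0599/1.14) = +0.038 V.

0.038 V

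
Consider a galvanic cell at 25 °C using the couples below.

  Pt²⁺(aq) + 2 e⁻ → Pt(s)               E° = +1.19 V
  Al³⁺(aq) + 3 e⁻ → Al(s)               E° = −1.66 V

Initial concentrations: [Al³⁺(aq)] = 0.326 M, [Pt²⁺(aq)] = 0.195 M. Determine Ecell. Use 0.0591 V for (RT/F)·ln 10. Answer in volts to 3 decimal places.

Since E°(Pt²⁺/Pt) > E°(Al³⁺/Al), Pt²⁺/Pt serves as the cathode.
E°cell = E°cat − E°an = +1.19 − (−1.66) = +2.85 V; n = 6.
Balancing gives 3 Pt²⁺(aq) + 2 Al(s) → 3 Pt(s) + 2 Al³⁺(aq); hence Q = [Al³⁺(aq)]^2 / [Pt²⁺(aq)]^3 = 14.3 (log Q = 1.156).
By the Nernst equation, E = +2.85 − (0.0591/6)·(1.156) = +2.839 V.

+2.839 V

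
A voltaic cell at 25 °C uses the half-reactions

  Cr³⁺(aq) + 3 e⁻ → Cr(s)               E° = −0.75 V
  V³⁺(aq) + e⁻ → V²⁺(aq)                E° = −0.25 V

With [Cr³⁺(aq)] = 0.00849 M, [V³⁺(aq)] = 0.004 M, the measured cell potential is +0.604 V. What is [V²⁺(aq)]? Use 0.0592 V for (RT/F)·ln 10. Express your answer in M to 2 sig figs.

V³⁺/V²⁺ is the cathode (higher E°); E°cell = −0.25 − (−0.75) = +0.50 V with n = 3.
Since E = E° − (0.0592/n)·log Q, log Q = n(E° − E)/0.0592 = −5.270.
The balanced reaction is 3 V³⁺(aq) + Cr(s) → 3 V²⁺(aq) + Cr³⁺(aq), so Q = ([V²⁺(aq)]^3·[Cr³⁺(aq)]) / [V³⁺(aq)]^3.
Substituting the known concentrations and solving, log [V²⁺(aq)] = −3.464 and [V²⁺(aq)] = 0.00034 M.

0.00034 M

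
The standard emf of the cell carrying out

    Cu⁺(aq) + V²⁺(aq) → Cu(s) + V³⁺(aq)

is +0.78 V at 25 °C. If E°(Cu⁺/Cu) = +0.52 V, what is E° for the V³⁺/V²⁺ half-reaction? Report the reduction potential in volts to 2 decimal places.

−0.26 V

In the reaction as written the Cu⁺/Cu couple is reduced (cathode) and V³⁺/V²⁺ is oxidized (anode), so E°cell = E°(Cu⁺/Cu) − E°(V³⁺/V²⁺).
E°(V³⁺/V²⁺) = E°(cathode) − E°cell = +0.52 − (+0.78) = −0.26 V.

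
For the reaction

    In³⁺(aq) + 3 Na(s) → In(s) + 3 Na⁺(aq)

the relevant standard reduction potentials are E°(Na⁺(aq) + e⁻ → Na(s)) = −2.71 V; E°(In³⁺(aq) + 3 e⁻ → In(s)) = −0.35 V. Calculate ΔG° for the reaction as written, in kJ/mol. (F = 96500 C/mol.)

In the reaction as written In³⁺(aq) is reduced, so the In³⁺/In couple is the cathode and Na⁺/Na is the anode.
E°cell = −0.35 − (−2.71) = +2.36 V; balancing electrons gives n = 3.
ΔG° = −nFE°cell = −(3)(96500)(+2.36) J/mol = −683 kJ/mol.

−683 kJ/mol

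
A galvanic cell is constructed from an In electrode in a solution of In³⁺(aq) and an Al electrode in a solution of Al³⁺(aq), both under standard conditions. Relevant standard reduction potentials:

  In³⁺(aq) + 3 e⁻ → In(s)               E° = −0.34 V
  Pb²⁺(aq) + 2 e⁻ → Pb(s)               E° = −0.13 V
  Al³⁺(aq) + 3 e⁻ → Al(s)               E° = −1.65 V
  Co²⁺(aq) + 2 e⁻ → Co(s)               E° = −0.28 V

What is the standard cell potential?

+1.31 V

Of the two couples in this cell, the one with the more positive reduction potential is reduced at the cathode: here that is In³⁺/In (−0.34 V); Al³⁺/Al (−1.65 V) is the anode.
E°cell = E°(cathode) − E°(anode) = −0.34 − (−1.65) = +1.31 V.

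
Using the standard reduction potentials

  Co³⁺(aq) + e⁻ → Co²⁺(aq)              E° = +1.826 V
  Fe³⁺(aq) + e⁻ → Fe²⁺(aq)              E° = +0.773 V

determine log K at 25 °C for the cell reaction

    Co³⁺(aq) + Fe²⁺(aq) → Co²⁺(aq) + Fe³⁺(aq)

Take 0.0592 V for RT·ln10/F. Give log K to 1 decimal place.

log K = 17.8

The Co³⁺/Co²⁺ couple is reduced (cathode); E°cell = +1.826 − (+0.773) = +1.053 V with n = 1.
At equilibrium E = 0, so log K = nE°cell / 0.0592 = (1)(+1.053) / 0.0592 = 17.8.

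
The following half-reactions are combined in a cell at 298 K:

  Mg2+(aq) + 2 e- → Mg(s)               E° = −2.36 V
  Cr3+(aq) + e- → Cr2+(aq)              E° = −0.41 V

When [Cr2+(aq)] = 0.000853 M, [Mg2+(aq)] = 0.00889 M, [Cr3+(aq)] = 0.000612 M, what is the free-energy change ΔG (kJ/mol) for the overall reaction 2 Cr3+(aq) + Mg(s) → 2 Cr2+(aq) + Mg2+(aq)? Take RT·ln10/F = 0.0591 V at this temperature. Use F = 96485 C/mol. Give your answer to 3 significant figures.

With Cr³⁺/Cr²⁺ reduced at the cathode, E°cell = −0.41 − (−2.36) = +1.95 V and n = 2.
Q = ([Cr2+(aq)]^2·[Mg2+(aq)]) / [Cr3+(aq)]^2 = 0.0173, so log Q = −1.763 and E = +1.95 − (0.0591/2)(−1.763) = +2.0021 V.
Then ΔG = −nFE = −2 × 96485 × +2.0021 J/mol = −386 kJ/mol.

−386 kJ/mol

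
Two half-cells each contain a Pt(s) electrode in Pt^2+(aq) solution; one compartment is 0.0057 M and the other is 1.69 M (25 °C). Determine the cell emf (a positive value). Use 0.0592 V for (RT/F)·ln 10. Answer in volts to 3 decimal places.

For a concentration cell E°cell = 0, since both electrodes use the same couple.
The compartment with the higher Pt^2+(aq) concentration (1.69 M) acts as the cathode; ions are reduced there and produced at the dilute (0.0057 M) anode.
With n = 2, Ecell = −(0.0592/2)·log([dilute]/[conc]) = −(0.0592/2)·log(0.0057/1.69) = +0.073 V.

0.073 V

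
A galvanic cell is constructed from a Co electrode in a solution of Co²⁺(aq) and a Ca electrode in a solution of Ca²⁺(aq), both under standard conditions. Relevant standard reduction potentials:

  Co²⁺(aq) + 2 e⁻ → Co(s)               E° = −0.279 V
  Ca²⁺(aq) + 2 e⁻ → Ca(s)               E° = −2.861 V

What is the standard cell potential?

The Co²⁺/Co couple has the higher E°, so Co ion is reduced (cathode) and Ca is oxidized (anode).
E°cell = E°(cathode) − E°(anode) = −0.279 − (−2.861) = +2.582 V.

+2.582 V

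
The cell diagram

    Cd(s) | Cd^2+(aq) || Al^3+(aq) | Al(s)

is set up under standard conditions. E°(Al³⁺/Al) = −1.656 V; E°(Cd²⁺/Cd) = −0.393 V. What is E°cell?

By convention the left-hand electrode in cell notation is the anode (oxidation) and the right-hand electrode is the cathode (reduction).
E°cell = E°(right) − E°(left) = −1.656 − (−0.393) = −1.263 V.
The negative sign shows that, as written, the cell would require an external voltage to drive the reaction.

−1.263 V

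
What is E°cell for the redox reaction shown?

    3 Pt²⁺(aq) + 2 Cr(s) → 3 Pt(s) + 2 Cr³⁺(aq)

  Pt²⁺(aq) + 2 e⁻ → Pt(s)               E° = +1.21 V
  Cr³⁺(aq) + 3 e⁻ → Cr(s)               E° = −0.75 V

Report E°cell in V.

In the reaction as written, Pt²⁺(aq) is reduced (cathode) and Cr³⁺(aq) is produced by oxidation at the anode.
E°cell = E°(cathode) − E°(anode) = +1.21 − (−0.75) = +1.96 V.
The positive value indicates the reaction is spontaneous as written.

+1.96 V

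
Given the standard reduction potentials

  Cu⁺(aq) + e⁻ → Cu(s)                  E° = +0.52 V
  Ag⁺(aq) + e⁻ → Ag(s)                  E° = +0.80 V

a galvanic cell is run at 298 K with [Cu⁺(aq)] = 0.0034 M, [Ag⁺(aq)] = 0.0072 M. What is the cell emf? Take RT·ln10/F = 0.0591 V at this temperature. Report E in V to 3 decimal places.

The Ag⁺/Ag couple has the more positive E°, so it is the cathode; Cu⁺/Cu is the anode.
E°cell = +0.80 − (+0.52) = +0.28 V, with n = 1 electron transferred.
For the overall reaction Ag⁺(aq) + Cu(s) → Ag(s) + Cu⁺(aq), Q = [Cu⁺(aq)] / [Ag⁺(aq)] = 0.472, giving log Q = −0.326.
By the Nernst equation, E = +0.28 − (0.0591/1)·(−0.326) = +0.299 V.

+0.299 V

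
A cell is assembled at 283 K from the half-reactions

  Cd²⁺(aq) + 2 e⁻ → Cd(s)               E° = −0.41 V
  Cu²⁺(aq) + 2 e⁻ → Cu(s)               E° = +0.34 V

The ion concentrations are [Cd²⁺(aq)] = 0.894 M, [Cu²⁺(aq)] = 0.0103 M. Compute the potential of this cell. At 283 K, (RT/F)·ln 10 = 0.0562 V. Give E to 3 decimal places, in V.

Since E°(Cu²⁺/Cu) > E°(Cd²⁺/Cd), Cu²⁺/Cu serves as the cathode.
E°cell = E°cat − E°an = +0.34 − (−0.41) = +0.75 V; n = 2.
For the overall reaction Cu²⁺(aq) + Cd(s) → Cu(s) + Cd²⁺(aq), Q = [Cd²⁺(aq)] / [Cu²⁺(aq)] = 86.8, giving log Q = 1.939.
Applying E = E° − (RT ln10/nF)·log Q gives +0.75 − (0.0562/2)(1.939) = +0.696 V.

+0.696 V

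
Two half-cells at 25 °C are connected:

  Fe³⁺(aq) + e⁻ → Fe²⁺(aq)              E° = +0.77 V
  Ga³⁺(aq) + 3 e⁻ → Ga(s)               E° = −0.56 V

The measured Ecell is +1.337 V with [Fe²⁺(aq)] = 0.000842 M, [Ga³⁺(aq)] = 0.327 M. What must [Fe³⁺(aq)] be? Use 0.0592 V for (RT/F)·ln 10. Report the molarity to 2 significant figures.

The Fe³⁺/Fe²⁺ couple has the larger reduction potential, so it is the cathode: E°cell = +0.77 − (−0.56) = +1.33 V and n = 3.
From the Nernst equation, log Q = n(E° − E)/0.0592 = 3·(+1.33 − (+1.337))/0.0592 = −0.355.
For 3 Fe³⁺(aq) + Ga(s) → 3 Fe²⁺(aq) + Ga³⁺(aq), the reaction quotient is Q = ([Fe²⁺(aq)]^3·[Ga³⁺(aq)]) / [Fe³⁺(aq)]^3.
Substituting the known concentrations and solving, log [Fe³⁺(aq)] = −3.118 and [Fe³⁺(aq)] = 0.00076 M.

0.00076 M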